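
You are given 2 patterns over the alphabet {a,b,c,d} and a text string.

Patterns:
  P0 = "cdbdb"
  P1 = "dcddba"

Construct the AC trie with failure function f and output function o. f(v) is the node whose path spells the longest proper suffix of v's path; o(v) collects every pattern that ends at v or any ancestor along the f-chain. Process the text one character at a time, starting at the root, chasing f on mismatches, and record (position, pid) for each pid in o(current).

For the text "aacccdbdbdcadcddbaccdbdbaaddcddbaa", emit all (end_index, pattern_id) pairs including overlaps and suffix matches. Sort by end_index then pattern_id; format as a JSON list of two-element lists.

Construct AC machine:
Trie nodes:
  0='ε' goto c→1 d→6
  1='c' goto d→2
  2='cd' goto b→3
  3='cdb' goto d→4
  4='cdbd' goto b→5
  5='cdbdb' goto ·  ←P0
  6='d' goto c→7
  7='dc' goto d→8
  8='dcd' goto d→9
  9='dcdd' goto b→10
  10='dcddb' goto a→11
  11='dcddba' goto ·  ←P1

Failure links (BFS by depth):
  fail(1) 'c': from fail(0)=0 chase 'c': 0 ⇒ 0;  out=∅∪out(0)=∅
  fail(6) 'd': from fail(0)=0 chase 'd': 0 ⇒ 0;  out=∅∪out(0)=∅
  fail(2) 'cd': from fail(1)=0 chase 'd': 0 ⇒ 6;  out=∅∪out(6)=∅
  fail(7) 'dc': from fail(6)=0 chase 'c': 0 ⇒ 1;  out=∅∪out(1)=∅
  fail(3) 'cdb': from fail(2)=6 chase 'b': 6→0 ⇒ 0;  out=∅∪out(0)=∅
  fail(8) 'dcd': from fail(7)=1 chase 'd': 1 ⇒ 2;  out=∅∪out(2)=∅
  fail(4) 'cdbd': from fail(3)=0 chase 'd': 0 ⇒ 6;  out=∅∪out(6)=∅
  fail(9) 'dcdd': from fail(8)=2 chase 'd': 2→6→0 ⇒ 6;  out=∅∪out(6)=∅
  fail(5) 'cdbdb': from fail(4)=6 chase 'b': 6→0 ⇒ 0;  out={0}∪out(0)={0}
  fail(10) 'dcddb': from fail(9)=6 chase 'b': 6→0 ⇒ 0;  out=∅∪out(0)=∅
  fail(11) 'dcddba': from fail(10)=0 chase 'a': 0 ⇒ 0;  out={1}∪out(0)={1}

Scan:
i=0 'a': node 0→0
i=1 'a': node 0→0
i=2 'c': node 0→1
i=3 'c': node 1→1 (fail-walked)
i=4 'c': node 1→1 (fail-walked)
i=5 'd': node 1→2
i=6 'b': node 2→3
i=7 'd': node 3→4
i=8 'b': node 4→5  emit P0@[4:8]
i=9 'd': node 5→6 (fail-walked)
i=10 'c': node 6→7
i=11 'a': node 7→0 (fail-walked)
i=12 'd': node 0→6
i=13 'c': node 6→7
i=14 'd': node 7→8
i=15 'd': node 8→9
i=16 'b': node 9→10
i=17 'a': node 10→11  emit P1@[12:17]
i=18 'c': node 11→1 (fail-walked)
i=19 'c': node 1→1 (fail-walked)
i=20 'd': node 1→2
i=21 'b': node 2→3
i=22 'd': node 3→4
i=23 'b': node 4→5  emit P0@[19:23]
i=24 'a': node 5→0 (fail-walked)
i=25 'a': node 0→0
i=26 'd': node 0→6
i=27 'd': node 6→6 (fail-walked)
i=28 'c': node 6→7
i=29 'd': node 7→8
i=30 'd': node 8→9
i=31 'b': node 9→10
i=32 'a': node 10→11  emit P1@[27:32]
i=33 'a': node 11→0 (fail-walked)

Result: [[8,0],[17,1],[23,0],[32,1]]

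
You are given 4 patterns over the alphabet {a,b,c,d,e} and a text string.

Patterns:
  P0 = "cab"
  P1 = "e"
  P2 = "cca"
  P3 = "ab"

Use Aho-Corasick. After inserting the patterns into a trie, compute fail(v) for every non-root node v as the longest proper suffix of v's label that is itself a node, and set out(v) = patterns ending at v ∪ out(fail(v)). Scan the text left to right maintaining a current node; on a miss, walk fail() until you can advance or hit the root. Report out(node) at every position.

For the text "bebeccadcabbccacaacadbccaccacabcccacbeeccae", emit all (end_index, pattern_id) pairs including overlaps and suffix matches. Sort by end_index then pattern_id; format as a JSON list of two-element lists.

Build:
Trie (insert patterns):
  n0 'ε': a→7 c→1 e→4
  n1 'c': a→2 c→5
  n2 'ca': b→3
  n3 'cab': ·  [P0 ends]
  n4 'e': ·  [P1 ends]
  n5 'cc': a→6
  n6 'cca': ·  [P2 ends]
  n7 'a': b→8
  n8 'ab': ·  [P3 ends]

Failure links (BFS by depth):
  n1('c'): parent n0 fail=0; on 'c' 0 → fail=0;  out ∅∪∅=∅
  n4('e'): parent n0 fail=0; on 'e' 0 → fail=0;  out {1}∪∅={1}
  n7('a'): parent n0 fail=0; on 'a' 0 → fail=0;  out ∅∪∅=∅
  n2('ca'): parent n1 fail=0; on 'a' 0 → fail=7;  out ∅∪∅=∅
  n5('cc'): parent n1 fail=0; on 'c' 0 → fail=1;  out ∅∪∅=∅
  n8('ab'): parent n7 fail=0; on 'b' 0 → fail=0;  out {3}∪∅={3}
  n3('cab'): parent n2 fail=7; on 'b' 7 → fail=8;  out {0}∪{3}={0,3}
  n6('cca'): parent n5 fail=1; on 'a' 1 → fail=2;  out {2}∪∅={2}

Text stream:
pos 0 'b': at 0
pos 1 'e': at 4  emit P1@[1:1]
pos 2 'b': at 0 (fail-walked)
pos 3 'e': at 4  emit P1@[3:3]
pos 4 'c': at 1 (fail-walked)
pos 5 'c': at 5
pos 6 'a': at 6  emit P2@[4:6]
pos 7 'd': at 0 (fail-walked)
pos 8 'c': at 1
pos 9 'a': at 2
pos 10 'b': at 3  emit P0@[8:10],P3@[9:10]
pos 11 'b': at 0 (fail-walked)
pos 12 'c': at 1
pos 13 'c': at 5
pos 14 'a': at 6  emit P2@[12:14]
pos 15 'c': at 1 (fail-walked)
pos 16 'a': at 2
pos 17 'a': at 7 (fail-walked)
pos 18 'c': at 1 (fail-walked)
pos 19 'a': at 2
pos 20 'd': at 0 (fail-walked)
pos 21 'b': at 0
pos 22 'c': at 1
pos 23 'c': at 5
pos 24 'a': at 6  emit P2@[22:24]
pos 25 'c': at 1 (fail-walked)
pos 26 'c': at 5
pos 27 'a': at 6  emit P2@[25:27]
pos 28 'c': at 1 (fail-walked)
pos 29 'a': at 2
pos 30 'b': at 3  emit P0@[28:30],P3@[29:30]
pos 31 'c': at 1 (fail-walked)
pos 32 'c': at 5
pos 33 'c': at 5 (fail-walked)
pos 34 'a': at 6  emit P2@[32:34]
pos 35 'c': at 1 (fail-walked)
pos 36 'b': at 0 (fail-walked)
pos 37 'e': at 4  emit P1@[37:37]
pos 38 'e': at 4 (fail-walked)  emit P1@[38:38]
pos 39 'c': at 1 (fail-walked)
pos 40 'c': at 5
pos 41 'a': at 6  emit P2@[39:41]
pos 42 'e': at 4 (fail-walked)  emit P1@[42:42]

Result: [[1,1],[3,1],[6,2],[10,0],[10,3],[14,2],[24,2],[27,2],[30,0],[30,3],[34,2],[37,1],[38,1],[41,2],[42,1]]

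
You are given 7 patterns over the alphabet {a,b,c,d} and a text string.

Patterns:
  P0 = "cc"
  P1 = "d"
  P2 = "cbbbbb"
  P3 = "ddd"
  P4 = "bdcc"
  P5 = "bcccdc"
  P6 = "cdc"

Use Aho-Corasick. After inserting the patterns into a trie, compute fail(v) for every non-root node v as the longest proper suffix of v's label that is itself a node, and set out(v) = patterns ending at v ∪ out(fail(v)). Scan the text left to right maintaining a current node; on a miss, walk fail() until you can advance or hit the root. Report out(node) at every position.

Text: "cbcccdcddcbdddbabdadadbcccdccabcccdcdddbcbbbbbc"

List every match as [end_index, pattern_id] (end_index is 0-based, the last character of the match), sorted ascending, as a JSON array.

Build automaton:
Trie (insert patterns):
  n0 'ε': b→11 c→1 d→3
  n1 'c': b→4 c→2 d→20
  n2 'cc': ·  ←P0
  n3 'd': d→9  ←P1
  n4 'cb': b→5
  n5 'cbb': b→6
  n6 'cbbb': b→7
  n7 'cbbbb': b→8
  n8 'cbbbbb': ·  ←P2
  n9 'dd': d→10
  n10 'ddd': ·  ←P3
  n11 'b': c→15 d→12
  n12 'bd': c→13
  n13 'bdc': c→14
  n14 'bdcc': ·  ←P4
  n15 'bc': c→16
  n16 'bcc': c→17
  n17 'bccc': d→18
  n18 'bcccd': c→19
  n19 'bcccdc': ·  ←P5
  n20 'cd': c→21
  n21 'cdc': ·  ←P6

BFS fail/out derivation:
  n1('c'): parent n0 fail=0; on 'c' 0 → fail=0;  out ∅∪∅=∅
  n3('d'): parent n0 fail=0; on 'd' 0 → fail=0;  out {1}∪∅={1}
  n11('b'): parent n0 fail=0; on 'b' 0 → fail=0;  out ∅∪∅=∅
  n2('cc'): parent n1 fail=0; on 'c' 0 → fail=1;  out {0}∪∅={0}
  n4('cb'): parent n1 fail=0; on 'b' 0 → fail=11;  out ∅∪∅=∅
  n9('dd'): parent n3 fail=0; on 'd' 0 → fail=3;  out ∅∪{1}={1}
  n12('bd'): parent n11 fail=0; on 'd' 0 → fail=3;  out ∅∪{1}={1}
  n15('bc'): parent n11 fail=0; on 'c' 0 → fail=1;  out ∅∪∅=∅
  n20('cd'): parent n1 fail=0; on 'd' 0 → fail=3;  out ∅∪{1}={1}
  n5('cbb'): parent n4 fail=11; on 'b' 11→0 → fail=11;  out ∅∪∅=∅
  n10('ddd'): parent n9 fail=3; on 'd' 3 → fail=9;  out {3}∪{1}={1,3}
  n13('bdc'): parent n12 fail=3; on 'c' 3→0 → fail=1;  out ∅∪∅=∅
  n16('bcc'): parent n15 fail=1; on 'c' 1 → fail=2;  out ∅∪{0}={0}
  n21('cdc'): parent n20 fail=3; on 'c' 3→0 → fail=1;  out {6}∪∅={6}
  n6('cbbb'): parent n5 fail=11; on 'b' 11→0 → fail=11;  out ∅∪∅=∅
  n14('bdcc'): parent n13 fail=1; on 'c' 1 → fail=2;  out {4}∪{0}={0,4}
  n17('bccc'): parent n16 fail=2; on 'c' 2→1 → fail=2;  out ∅∪{0}={0}
  n7('cbbbb'): parent n6 fail=11; on 'b' 11→0 → fail=11;  out ∅∪∅=∅
  n18('bcccd'): parent n17 fail=2; on 'd' 2→1 → fail=20;  out ∅∪{1}={1}
  n8('cbbbbb'): parent n7 fail=11; on 'b' 11→0 → fail=11;  out {2}∪∅={2}
  n19('bcccdc'): parent n18 fail=20; on 'c' 20 → fail=21;  out {5}∪{6}={5,6}

Scan:
[0] read 'c'  n0⇒n1
[1] read 'b'  n1⇒n4
[2] read 'c'  n4⇒n15 (fail-walked)
[3] read 'c'  n15⇒n16  → match P0@[2:3]
[4] read 'c'  n16⇒n17  → match P0@[3:4]
[5] read 'd'  n17⇒n18  → match P1@[5:5]
[6] read 'c'  n18⇒n19  → match P5@[1:6],P6@[4:6]
[7] read 'd'  n19⇒n20 (fail-walked)  → match P1@[7:7]
[8] read 'd'  n20⇒n9 (fail-walked)  → match P1@[8:8]
[9] read 'c'  n9⇒n1 (fail-walked)
[10] read 'b'  n1⇒n4
[11] read 'd'  n4⇒n12 (fail-walked)  → match P1@[11:11]
[12] read 'd'  n12⇒n9 (fail-walked)  → match P1@[12:12]
[13] read 'd'  n9⇒n10  → match P1@[13:13],P3@[11:13]
[14] read 'b'  n10⇒n11 (fail-walked)
[15] read 'a'  n11⇒n0 (fail-walked)
[16] read 'b'  n0⇒n11
[17] read 'd'  n11⇒n12  → match P1@[17:17]
[18] read 'a'  n12⇒n0 (fail-walked)
[19] read 'd'  n0⇒n3  → match P1@[19:19]
[20] read 'a'  n3⇒n0 (fail-walked)
[21] read 'd'  n0⇒n3  → match P1@[21:21]
[22] read 'b'  n3⇒n11 (fail-walked)
[23] read 'c'  n11⇒n15
[24] read 'c'  n15⇒n16  → match P0@[23:24]
[25] read 'c'  n16⇒n17  → match P0@[24:25]
[26] read 'd'  n17⇒n18  → match P1@[26:26]
[27] read 'c'  n18⇒n19  → match P5@[22:27],P6@[25:27]
[28] read 'c'  n19⇒n2 (fail-walked)  → match P0@[27:28]
[29] read 'a'  n2⇒n0 (fail-walked)
[30] read 'b'  n0⇒n11
[31] read 'c'  n11⇒n15
[32] read 'c'  n15⇒n16  → match P0@[31:32]
[33] read 'c'  n16⇒n17  → match P0@[32:33]
[34] read 'd'  n17⇒n18  → match P1@[34:34]
[35] read 'c'  n18⇒n19  → match P5@[30:35],P6@[33:35]
[36] read 'd'  n19⇒n20 (fail-walked)  → match P1@[36:36]
[37] read 'd'  n20⇒n9 (fail-walked)  → match P1@[37:37]
[38] read 'd'  n9⇒n10  → match P1@[38:38],P3@[36:38]
[39] read 'b'  n10⇒n11 (fail-walked)
[40] read 'c'  n11⇒n15
[41] read 'b'  n15⇒n4 (fail-walked)
[42] read 'b'  n4⇒n5
[43] read 'b'  n5⇒n6
[44] read 'b'  n6⇒n7
[45] read 'b'  n7⇒n8  → match P2@[40:45]
[46] read 'c'  n8⇒n15 (fail-walked)

Result: [[3,0],[4,0],[5,1],[6,5],[6,6],[7,1],[8,1],[11,1],[12,1],[13,1],[13,3],[17,1],[19,1],[21,1],[24,0],[25,0],[26,1],[27,5],[27,6],[28,0],[32,0],[33,0],[34,1],[35,5],[35,6],[36,1],[37,1],[38,1],[38,3],[45,2]]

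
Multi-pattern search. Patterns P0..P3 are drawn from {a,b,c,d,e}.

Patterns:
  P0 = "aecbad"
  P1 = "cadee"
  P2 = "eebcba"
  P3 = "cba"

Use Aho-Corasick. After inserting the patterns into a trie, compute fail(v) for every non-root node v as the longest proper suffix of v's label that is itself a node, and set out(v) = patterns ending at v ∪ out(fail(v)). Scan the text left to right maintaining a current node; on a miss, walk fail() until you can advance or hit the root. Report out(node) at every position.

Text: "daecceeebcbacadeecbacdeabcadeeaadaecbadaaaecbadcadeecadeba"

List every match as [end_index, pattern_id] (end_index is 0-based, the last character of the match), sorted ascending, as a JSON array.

Build automaton:
Trie (insert patterns):
  n0 'ε': a→1 c→7 e→12
  n1 'a': e→2
  n2 'ae': c→3
  n3 'aec': b→4
  n4 'aecb': a→5
  n5 'aecba': d→6
  n6 'aecbad': ·  [P0 ends]
  n7 'c': a→8 b→18
  n8 'ca': d→9
  n9 'cad': e→10
  n10 'cade': e→11
  n11 'cadee': ·  [P1 ends]
  n12 'e': e→13
  n13 'ee': b→14
  n14 'eeb': c→15
  n15 'eebc': b→16
  n16 'eebcb': a→17
  n17 'eebcba': ·  [P2 ends]
  n18 'cb': a→19
  n19 'cba': ·  [P3 ends]

BFS fail/out derivation:
  fail(1) 'a': from fail(0)=0 chase 'a': 0 ⇒ 0;  out=∅∪out(0)=∅
  fail(7) 'c': from fail(0)=0 chase 'c': 0 ⇒ 0;  out=∅∪out(0)=∅
  fail(12) 'e': from fail(0)=0 chase 'e': 0 ⇒ 0;  out=∅∪out(0)=∅
  fail(2) 'ae': from fail(1)=0 chase 'e': 0 ⇒ 12;  out=∅∪out(12)=∅
  fail(8) 'ca': from fail(7)=0 chase 'a': 0 ⇒ 1;  out=∅∪out(1)=∅
  fail(13) 'ee': from fail(12)=0 chase 'e': 0 ⇒ 12;  out=∅∪out(12)=∅
  fail(18) 'cb': from fail(7)=0 chase 'b': 0 ⇒ 0;  out=∅∪out(0)=∅
  fail(3) 'aec': from fail(2)=12 chase 'c': 12→0 ⇒ 7;  out=∅∪out(7)=∅
  fail(9) 'cad': from fail(8)=1 chase 'd': 1→0 ⇒ 0;  out=∅∪out(0)=∅
  fail(14) 'eeb': from fail(13)=12 chase 'b': 12→0 ⇒ 0;  out=∅∪out(0)=∅
  fail(19) 'cba': from fail(18)=0 chase 'a': 0 ⇒ 1;  out={3}∪out(1)={3}
  fail(4) 'aecb': from fail(3)=7 chase 'b': 7 ⇒ 18;  out=∅∪out(18)=∅
  fail(10) 'cade': from fail(9)=0 chase 'e': 0 ⇒ 12;  out=∅∪out(12)=∅
  fail(15) 'eebc': from fail(14)=0 chase 'c': 0 ⇒ 7;  out=∅∪out(7)=∅
  fail(5) 'aecba': from fail(4)=18 chase 'a': 18 ⇒ 19;  out=∅∪out(19)={3}
  fail(11) 'cadee': from fail(10)=12 chase 'e': 12 ⇒ 13;  out={1}∪out(13)={1}
  fail(16) 'eebcb': from fail(15)=7 chase 'b': 7 ⇒ 18;  out=∅∪out(18)=∅
  fail(6) 'aecbad': from fail(5)=19 chase 'd': 19→1→0 ⇒ 0;  out={0}∪out(0)={0}
  fail(17) 'eebcba': from fail(16)=18 chase 'a': 18 ⇒ 19;  out={2}∪out(19)={2,3}

Text stream:
[0] read 'd'  n0⇒n0
[1] read 'a'  n0⇒n1
[2] read 'e'  n1⇒n2
[3] read 'c'  n2⇒n3
[4] read 'c'  n3⇒n7 (via fail)
[5] read 'e'  n7⇒n12 (via fail)
[6] read 'e'  n12⇒n13
[7] read 'e'  n13⇒n13 (via fail)
[8] read 'b'  n13⇒n14
[9] read 'c'  n14⇒n15
[10] read 'b'  n15⇒n16
[11] read 'a'  n16⇒n17  → match P2@[6:11],P3@[9:11]
[12] read 'c'  n17⇒n7 (via fail)
[13] read 'a'  n7⇒n8
[14] read 'd'  n8⇒n9
[15] read 'e'  n9⇒n10
[16] read 'e'  n10⇒n11  → match P1@[12:16]
[17] read 'c'  n11⇒n7 (via fail)
[18] read 'b'  n7⇒n18
[19] read 'a'  n18⇒n19  → match P3@[17:19]
[20] read 'c'  n19⇒n7 (via fail)
[21] read 'd'  n7⇒n0 (via fail)
[22] read 'e'  n0⇒n12
[23] read 'a'  n12⇒n1 (via fail)
[24] read 'b'  n1⇒n0 (via fail)
[25] read 'c'  n0⇒n7
[26] read 'a'  n7⇒n8
[27] read 'd'  n8⇒n9
[28] read 'e'  n9⇒n10
[29] read 'e'  n10⇒n11  → match P1@[25:29]
[30] read 'a'  n11⇒n1 (via fail)
[31] read 'a'  n1⇒n1 (via fail)
[32] read 'd'  n1⇒n0 (via fail)
[33] read 'a'  n0⇒n1
[34] read 'e'  n1⇒n2
[35] read 'c'  n2⇒n3
[36] read 'b'  n3⇒n4
[37] read 'a'  n4⇒n5  → match P3@[35:37]
[38] read 'd'  n5⇒n6  → match P0@[33:38]
[39] read 'a'  n6⇒n1 (via fail)
[40] read 'a'  n1⇒n1 (via fail)
[41] read 'a'  n1⇒n1 (via fail)
[42] read 'e'  n1⇒n2
[43] read 'c'  n2⇒n3
[44] read 'b'  n3⇒n4
[45] read 'a'  n4⇒n5  → match P3@[43:45]
[46] read 'd'  n5⇒n6  → match P0@[41:46]
[47] read 'c'  n6⇒n7 (via fail)
[48] read 'a'  n7⇒n8
[49] read 'd'  n8⇒n9
[50] read 'e'  n9⇒n10
[51] read 'e'  n10⇒n11  → match P1@[47:51]
[52] read 'c'  n11⇒n7 (via fail)
[53] read 'a'  n7⇒n8
[54] read 'd'  n8⇒n9
[55] read 'e'  n9⇒n10
[56] read 'b'  n10⇒n0 (via fail)
[57] read 'a'  n0⇒n1

All matches (sorted): [[11,2],[11,3],[16,1],[19,3],[29,1],[37,3],[38,0],[45,3],[46,0],[51,1]]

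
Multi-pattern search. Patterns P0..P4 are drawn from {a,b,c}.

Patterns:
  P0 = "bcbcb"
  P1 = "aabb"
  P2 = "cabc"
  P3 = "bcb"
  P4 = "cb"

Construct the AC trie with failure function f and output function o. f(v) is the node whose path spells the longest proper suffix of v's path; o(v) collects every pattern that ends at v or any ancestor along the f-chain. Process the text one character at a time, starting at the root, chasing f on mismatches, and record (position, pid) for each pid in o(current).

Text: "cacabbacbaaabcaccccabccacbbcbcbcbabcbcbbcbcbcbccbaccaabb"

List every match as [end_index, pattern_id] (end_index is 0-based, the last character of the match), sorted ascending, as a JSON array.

Construct AC machine:
Trie nodes:
  n0 'ε': a→6 b→1 c→10
  n1 'b': c→2
  n2 'bc': b→3
  n3 'bcb': c→4  ←P3
  n4 'bcbc': b→5
  n5 'bcbcb': ·  ←P0
  n6 'a': a→7
  n7 'aa': b→8
  n8 'aab': b→9
  n9 'aabb': ·  ←P1
  n10 'c': a→11 b→14
  n11 'ca': b→12
  n12 'cab': c→13
  n13 'cabc': ·  ←P2
  n14 'cb': ·  ←P4

BFS fail/out derivation:
  fail(1) 'b': from fail(0)=0 chase 'b': 0 ⇒ 0;  out=∅∪out(0)=∅
  fail(6) 'a': from fail(0)=0 chase 'a': 0 ⇒ 0;  out=∅∪out(0)=∅
  fail(10) 'c': from fail(0)=0 chase 'c': 0 ⇒ 0;  out=∅∪out(0)=∅
  fail(2) 'bc': from fail(1)=0 chase 'c': 0 ⇒ 10;  out=∅∪out(10)=∅
  fail(7) 'aa': from fail(6)=0 chase 'a': 0 ⇒ 6;  out=∅∪out(6)=∅
  fail(11) 'ca': from fail(10)=0 chase 'a': 0 ⇒ 6;  out=∅∪out(6)=∅
  fail(14) 'cb': from fail(10)=0 chase 'b': 0 ⇒ 1;  out={4}∪out(1)={4}
  fail(3) 'bcb': from fail(2)=10 chase 'b': 10 ⇒ 14;  out={3}∪out(14)={3,4}
  fail(8) 'aab': from fail(7)=6 chase 'b': 6→0 ⇒ 1;  out=∅∪out(1)=∅
  fail(12) 'cab': from fail(11)=6 chase 'b': 6→0 ⇒ 1;  out=∅∪out(1)=∅
  fail(4) 'bcbc': from fail(3)=14 chase 'c': 14→1 ⇒ 2;  out=∅∪out(2)=∅
  fail(9) 'aabb': from fail(8)=1 chase 'b': 1→0 ⇒ 1;  out={1}∪out(1)={1}
  fail(13) 'cabc': from fail(12)=1 chase 'c': 1 ⇒ 2;  out={2}∪out(2)={2}
  fail(5) 'bcbcb': from fail(4)=2 chase 'b': 2 ⇒ 3;  out={0}∪out(3)={0,3,4}

Text stream:
i=0 'c': node 0→10
i=1 'a': node 10→11
i=2 'c': node 11→10 (fail-walked)
i=3 'a': node 10→11
i=4 'b': node 11→12
i=5 'b': node 12→1 (fail-walked)
i=6 'a': node 1→6 (fail-walked)
i=7 'c': node 6→10 (fail-walked)
i=8 'b': node 10→14  ** P4@[7:8]
i=9 'a': node 14→6 (fail-walked)
i=10 'a': node 6→7
i=11 'a': node 7→7 (fail-walked)
i=12 'b': node 7→8
i=13 'c': node 8→2 (fail-walked)
i=14 'a': node 2→11 (fail-walked)
i=15 'c': node 11→10 (fail-walked)
i=16 'c': node 10→10 (fail-walked)
i=17 'c': node 10→10 (fail-walked)
i=18 'c': node 10→10 (fail-walked)
i=19 'a': node 10→11
i=20 'b': node 11→12
i=21 'c': node 12→13  ** P2@[18:21]
i=22 'c': node 13→10 (fail-walked)
i=23 'a': node 10→11
i=24 'c': node 11→10 (fail-walked)
i=25 'b': node 10→14  ** P4@[24:25]
i=26 'b': node 14→1 (fail-walked)
i=27 'c': node 1→2
i=28 'b': node 2→3  ** P3@[26:28],P4@[27:28]
i=29 'c': node 3→4
i=30 'b': node 4→5  ** P0@[26:30],P3@[28:30],P4@[29:30]
i=31 'c': node 5→4 (fail-walked)
i=32 'b': node 4→5  ** P0@[28:32],P3@[30:32],P4@[31:32]
i=33 'a': node 5→6 (fail-walked)
i=34 'b': node 6→1 (fail-walked)
i=35 'c': node 1→2
i=36 'b': node 2→3  ** P3@[34:36],P4@[35:36]
i=37 'c': node 3→4
i=38 'b': node 4→5  ** P0@[34:38],P3@[36:38],P4@[37:38]
i=39 'b': node 5→1 (fail-walked)
i=40 'c': node 1→2
i=41 'b': node 2→3  ** P3@[39:41],P4@[40:41]
i=42 'c': node 3→4
i=43 'b': node 4→5  ** P0@[39:43],P3@[41:43],P4@[42:43]
i=44 'c': node 5→4 (fail-walked)
i=45 'b': node 4→5  ** P0@[41:45],P3@[43:45],P4@[44:45]
i=46 'c': node 5→4 (fail-walked)
i=47 'c': node 4→10 (fail-walked)
i=48 'b': node 10→14  ** P4@[47:48]
i=49 'a': node 14→6 (fail-walked)
i=50 'c': node 6→10 (fail-walked)
i=51 'c': node 10→10 (fail-walked)
i=52 'a': node 10→11
i=53 'a': node 11→7 (fail-walked)
i=54 'b': node 7→8
i=55 'b': node 8→9  ** P1@[52:55]

All matches (sorted): [[8,4],[21,2],[25,4],[28,3],[28,4],[30,0],[30,3],[30,4],[32,0],[32,3],[32,4],[36,3],[36,4],[38,0],[38,3],[38,4],[41,3],[41,4],[43,0],[43,3],[43,4],[45,0],[45,3],[45,4],[48,4],[55,1]]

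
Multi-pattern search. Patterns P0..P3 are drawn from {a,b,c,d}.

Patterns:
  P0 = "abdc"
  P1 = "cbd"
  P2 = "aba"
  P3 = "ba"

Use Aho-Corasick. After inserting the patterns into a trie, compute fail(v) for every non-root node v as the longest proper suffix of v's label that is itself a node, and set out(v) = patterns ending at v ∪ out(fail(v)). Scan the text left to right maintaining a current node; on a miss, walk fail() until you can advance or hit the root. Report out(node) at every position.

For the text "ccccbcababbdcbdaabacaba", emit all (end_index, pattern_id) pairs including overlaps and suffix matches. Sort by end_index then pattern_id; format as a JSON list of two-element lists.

Build automaton:
Trie (insert patterns):
  0='ε' goto a→1 b→9 c→5
  1='a' goto b→2
  2='ab' goto a→8 d→3
  3='abd' goto c→4
  4='abdc' goto ·  ←P0
  5='c' goto b→6
  6='cb' goto d→7
  7='cbd' goto ·  ←P1
  8='aba' goto ·  ←P2
  9='b' goto a→10
  10='ba' goto ·  ←P3

BFS fail/out derivation:
  n1('a'): parent n0 fail=0; on 'a' 0 → fail=0;  out ∅∪∅=∅
  n5('c'): parent n0 fail=0; on 'c' 0 → fail=0;  out ∅∪∅=∅
  n9('b'): parent n0 fail=0; on 'b' 0 → fail=0;  out ∅∪∅=∅
  n2('ab'): parent n1 fail=0; on 'b' 0 → fail=9;  out ∅∪∅=∅
  n6('cb'): parent n5 fail=0; on 'b' 0 → fail=9;  out ∅∪∅=∅
  n10('ba'): parent n9 fail=0; on 'a' 0 → fail=1;  out {3}∪∅={3}
  n3('abd'): parent n2 fail=9; on 'd' 9→0 → fail=0;  out ∅∪∅=∅
  n7('cbd'): parent n6 fail=9; on 'd' 9→0 → fail=0;  out {1}∪∅={1}
  n8('aba'): parent n2 fail=9; on 'a' 9 → fail=10;  out {2}∪{3}={2,3}
  n4('abdc'): parent n3 fail=0; on 'c' 0 → fail=5;  out {0}∪∅={0}

Scan:
i=0 'c': node 0→5
i=1 'c': node 5→5 (via fail)
i=2 'c': node 5→5 (via fail)
i=3 'c': node 5→5 (via fail)
i=4 'b': node 5→6
i=5 'c': node 6→5 (via fail)
i=6 'a': node 5→1 (via fail)
i=7 'b': node 1→2
i=8 'a': node 2→8  emit P2@[6:8],P3@[7:8]
i=9 'b': node 8→2 (via fail)
i=10 'b': node 2→9 (via fail)
i=11 'd': node 9→0 (via fail)
i=12 'c': node 0→5
i=13 'b': node 5→6
i=14 'd': node 6→7  emit P1@[12:14]
i=15 'a': node 7→1 (via fail)
i=16 'a': node 1→1 (via fail)
i=17 'b': node 1→2
i=18 'a': node 2→8  emit P2@[16:18],P3@[17:18]
i=19 'c': node 8→5 (via fail)
i=20 'a': node 5→1 (via fail)
i=21 'b': node 1→2
i=22 'a': node 2→8  emit P2@[20:22],P3@[21:22]

All matches (sorted): [[8,2],[8,3],[14,1],[18,2],[18,3],[22,2],[22,3]]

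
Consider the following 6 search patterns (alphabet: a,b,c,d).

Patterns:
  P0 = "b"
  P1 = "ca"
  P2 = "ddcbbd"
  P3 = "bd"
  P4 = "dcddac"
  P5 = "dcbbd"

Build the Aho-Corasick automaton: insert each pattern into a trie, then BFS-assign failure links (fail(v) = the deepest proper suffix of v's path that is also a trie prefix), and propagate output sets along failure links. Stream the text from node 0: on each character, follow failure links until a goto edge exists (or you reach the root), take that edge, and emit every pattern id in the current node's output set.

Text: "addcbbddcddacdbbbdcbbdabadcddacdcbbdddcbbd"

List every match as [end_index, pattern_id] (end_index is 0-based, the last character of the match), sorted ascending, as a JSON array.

Build:
Trie (insert patterns):
  n0 'ε': b→1 c→2 d→4
  n1 'b': d→10  [P0 ends]
  n2 'c': a→3
  n3 'ca': ·  [P1 ends]
  n4 'd': c→11 d→5
  n5 'dd': c→6
  n6 'ddc': b→7
  n7 'ddcb': b→8
  n8 'ddcbb': d→9
  n9 'ddcbbd': ·  [P2 ends]
  n10 'bd': ·  [P3 ends]
  n11 'dc': b→16 d→12
  n12 'dcd': d→13
  n13 'dcdd': a→14
  n14 'dcdda': c→15
  n15 'dcddac': ·  [P4 ends]
  n16 'dcb': b→17
  n17 'dcbb': d→18
  n18 'dcbbd': ·  [P5 ends]

Failure links (BFS by depth):
  fail(1) 'b': from fail(0)=0 chase 'b': 0 ⇒ 0;  out={0}∪out(0)={0}
  fail(2) 'c': from fail(0)=0 chase 'c': 0 ⇒ 0;  out=∅∪out(0)=∅
  fail(4) 'd': from fail(0)=0 chase 'd': 0 ⇒ 0;  out=∅∪out(0)=∅
  fail(3) 'ca': from fail(2)=0 chase 'a': 0 ⇒ 0;  out={1}∪out(0)={1}
  fail(5) 'dd': from fail(4)=0 chase 'd': 0 ⇒ 4;  out=∅∪out(4)=∅
  fail(10) 'bd': from fail(1)=0 chase 'd': 0 ⇒ 4;  out={3}∪out(4)={3}
  fail(11) 'dc': from fail(4)=0 chase 'c': 0 ⇒ 2;  out=∅∪out(2)=∅
  fail(6) 'ddc': from fail(5)=4 chase 'c': 4 ⇒ 11;  out=∅∪out(11)=∅
  fail(12) 'dcd': from fail(11)=2 chase 'd': 2→0 ⇒ 4;  out=∅∪out(4)=∅
  fail(16) 'dcb': from fail(11)=2 chase 'b': 2→0 ⇒ 1;  out=∅∪out(1)={0}
  fail(7) 'ddcb': from fail(6)=11 chase 'b': 11 ⇒ 16;  out=∅∪out(16)={0}
  fail(13) 'dcdd': from fail(12)=4 chase 'd': 4 ⇒ 5;  out=∅∪out(5)=∅
  fail(17) 'dcbb': from fail(16)=1 chase 'b': 1→0 ⇒ 1;  out=∅∪out(1)={0}
  fail(8) 'ddcbb': from fail(7)=16 chase 'b': 16 ⇒ 17;  out=∅∪out(17)={0}
  fail(14) 'dcdda': from fail(13)=5 chase 'a': 5→4→0 ⇒ 0;  out=∅∪out(0)=∅
  fail(18) 'dcbbd': from fail(17)=1 chase 'd': 1 ⇒ 10;  out={5}∪out(10)={3,5}
  fail(9) 'ddcbbd': from fail(8)=17 chase 'd': 17 ⇒ 18;  out={2}∪out(18)={2,3,5}
  fail(15) 'dcddac': from fail(14)=0 chase 'c': 0 ⇒ 2;  out={4}∪out(2)={4}

Run:
[0] read 'a'  n0⇒n0
[1] read 'd'  n0⇒n4
[2] read 'd'  n4⇒n5
[3] read 'c'  n5⇒n6
[4] read 'b'  n6⇒n7  emit P0@[4:4]
[5] read 'b'  n7⇒n8  emit P0@[5:5]
[6] read 'd'  n8⇒n9  emit P2@[1:6],P3@[5:6],P5@[2:6]
[7] read 'd'  n9⇒n5 ·f
[8] read 'c'  n5⇒n6
[9] read 'd'  n6⇒n12 ·f
[10] read 'd'  n12⇒n13
[11] read 'a'  n13⇒n14
[12] read 'c'  n14⇒n15  emit P4@[7:12]
[13] read 'd'  n15⇒n4 ·f
[14] read 'b'  n4⇒n1 ·f  emit P0@[14:14]
[15] read 'b'  n1⇒n1 ·f  emit P0@[15:15]
[16] read 'b'  n1⇒n1 ·f  emit P0@[16:16]
[17] read 'd'  n1⇒n10  emit P3@[16:17]
[18] read 'c'  n10⇒n11 ·f
[19] read 'b'  n11⇒n16  emit P0@[19:19]
[20] read 'b'  n16⇒n17  emit P0@[20:20]
[21] read 'd'  n17⇒n18  emit P3@[20:21],P5@[17:21]
[22] read 'a'  n18⇒n0 ·f
[23] read 'b'  n0⇒n1  emit P0@[23:23]
[24] read 'a'  n1⇒n0 ·f
[25] read 'd'  n0⇒n4
[26] read 'c'  n4⇒n11
[27] read 'd'  n11⇒n12
[28] read 'd'  n12⇒n13
[29] read 'a'  n13⇒n14
[30] read 'c'  n14⇒n15  emit P4@[25:30]
[31] read 'd'  n15⇒n4 ·f
[32] read 'c'  n4⇒n11
[33] read 'b'  n11⇒n16  emit P0@[33:33]
[34] read 'b'  n16⇒n17  emit P0@[34:34]
[35] read 'd'  n17⇒n18  emit P3@[34:35],P5@[31:35]
[36] read 'd'  n18⇒n5 ·f
[37] read 'd'  n5⇒n5 ·f
[38] read 'c'  n5⇒n6
[39] read 'b'  n6⇒n7  emit P0@[39:39]
[40] read 'b'  n7⇒n8  emit P0@[40:40]
[41] read 'd'  n8⇒n9  emit P2@[36:41],P3@[40:41],P5@[37:41]

Result: [[4,0],[5,0],[6,2],[6,3],[6,5],[12,4],[14,0],[15,0],[16,0],[17,3],[19,0],[20,0],[21,3],[21,5],[23,0],[30,4],[33,0],[34,0],[35,3],[35,5],[39,0],[40,0],[41,2],[41,3],[41,5]]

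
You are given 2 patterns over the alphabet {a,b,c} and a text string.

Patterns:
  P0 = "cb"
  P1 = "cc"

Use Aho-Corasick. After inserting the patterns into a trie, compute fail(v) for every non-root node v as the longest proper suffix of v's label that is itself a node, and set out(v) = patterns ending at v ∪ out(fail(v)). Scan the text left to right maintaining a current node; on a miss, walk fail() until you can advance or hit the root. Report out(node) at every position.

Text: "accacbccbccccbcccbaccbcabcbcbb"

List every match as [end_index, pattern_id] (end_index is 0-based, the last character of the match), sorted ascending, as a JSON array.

Construct AC machine:
Trie nodes:
  0='ε' goto c→1
  1='c' goto b→2 c→3
  2='cb' goto ·  [P0 ends]
  3='cc' goto ·  [P1 ends]

Failure links (BFS by depth):
  fail(1) 'c': from fail(0)=0 chase 'c': 0 ⇒ 0;  out=∅∪out(0)=∅
  fail(2) 'cb': from fail(1)=0 chase 'b': 0 ⇒ 0;  out={0}∪out(0)={0}
  fail(3) 'cc': from fail(1)=0 chase 'c': 0 ⇒ 1;  out={1}∪out(1)={1}

Scan:
[0] read 'a'  n0⇒n0
[1] read 'c'  n0⇒n1
[2] read 'c'  n1⇒n3  → match P1@[1:2]
[3] read 'a'  n3⇒n0 ·f
[4] read 'c'  n0⇒n1
[5] read 'b'  n1⇒n2  → match P0@[4:5]
[6] read 'c'  n2⇒n1 ·f
[7] read 'c'  n1⇒n3  → match P1@[6:7]
[8] read 'b'  n3⇒n2 ·f  → match P0@[7:8]
[9] read 'c'  n2⇒n1 ·f
[10] read 'c'  n1⇒n3  → match P1@[9:10]
[11] read 'c'  n3⇒n3 ·f  → match P1@[10:11]
[12] read 'c'  n3⇒n3 ·f  → match P1@[11:12]
[13] read 'b'  n3⇒n2 ·f  → match P0@[12:13]
[14] read 'c'  n2⇒n1 ·f
[15] read 'c'  n1⇒n3  → match P1@[14:15]
[16] read 'c'  n3⇒n3 ·f  → match P1@[15:16]
[17] read 'b'  n3⇒n2 ·f  → match P0@[16:17]
[18] read 'a'  n2⇒n0 ·f
[19] read 'c'  n0⇒n1
[20] read 'c'  n1⇒n3  → match P1@[19:20]
[21] read 'b'  n3⇒n2 ·f  → match P0@[20:21]
[22] read 'c'  n2⇒n1 ·f
[23] read 'a'  n1⇒n0 ·f
[24] read 'b'  n0⇒n0
[25] read 'c'  n0⇒n1
[26] read 'b'  n1⇒n2  → match P0@[25:26]
[27] read 'c'  n2⇒n1 ·f
[28] read 'b'  n1⇒n2  → match P0@[27:28]
[29] read 'b'  n2⇒n0 ·f

Matches: [[2,1],[5,0],[7,1],[8,0],[10,1],[11,1],[12,1],[13,0],[15,1],[16,1],[17,0],[20,1],[21,0],[26,0],[28,0]]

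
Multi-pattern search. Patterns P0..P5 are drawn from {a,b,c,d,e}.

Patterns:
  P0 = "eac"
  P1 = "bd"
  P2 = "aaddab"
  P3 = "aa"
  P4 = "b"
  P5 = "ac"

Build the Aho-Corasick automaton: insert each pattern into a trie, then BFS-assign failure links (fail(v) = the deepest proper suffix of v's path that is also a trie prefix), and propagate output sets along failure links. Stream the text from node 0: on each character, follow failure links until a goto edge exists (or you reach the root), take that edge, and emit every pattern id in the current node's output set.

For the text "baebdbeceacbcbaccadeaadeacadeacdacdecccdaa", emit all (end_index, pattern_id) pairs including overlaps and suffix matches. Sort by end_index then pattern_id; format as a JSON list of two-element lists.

Build:
Trie (insert patterns):
  0='ε' goto a→6 b→4 e→1
  1='e' goto a→2
  2='ea' goto c→3
  3='eac' goto ·  [P0 ends]
  4='b' goto d→5  [P4 ends]
  5='bd' goto ·  [P1 ends]
  6='a' goto a→7 c→12
  7='aa' goto d→8  [P3 ends]
  8='aad' goto d→9
  9='aadd' goto a→10
  10='aadda' goto b→11
  11='aaddab' goto ·  [P2 ends]
  12='ac' goto ·  [P5 ends]

Failure links (BFS by depth):
  n1('e'): parent n0 fail=0; on 'e' 0 → fail=0;  out ∅∪∅=∅
  n4('b'): parent n0 fail=0; on 'b' 0 → fail=0;  out {4}∪∅={4}
  n6('a'): parent n0 fail=0; on 'a' 0 → fail=0;  out ∅∪∅=∅
  n2('ea'): parent n1 fail=0; on 'a' 0 → fail=6;  out ∅∪∅=∅
  n5('bd'): parent n4 fail=0; on 'd' 0 → fail=0;  out {1}∪∅={1}
  n7('aa'): parent n6 fail=0; on 'a' 0 → fail=6;  out {3}∪∅={3}
  n12('ac'): parent n6 fail=0; on 'c' 0 → fail=0;  out {5}∪∅={5}
  n3('eac'): parent n2 fail=6; on 'c' 6 → fail=12;  out {0}∪{5}={0,5}
  n8('aad'): parent n7 fail=6; on 'd' 6→0 → fail=0;  out ∅∪∅=∅
  n9('aadd'): parent n8 fail=0; on 'd' 0 → fail=0;  out ∅∪∅=∅
  n10('aadda'): parent n9 fail=0; on 'a' 0 → fail=6;  out ∅∪∅=∅
  n11('aaddab'): parent n10 fail=6; on 'b' 6→0 → fail=4;  out {2}∪{4}={2,4}

Run:
i=0 'b': node 0→4  ** P4@[0:0]
i=1 'a': node 4→6 ·f
i=2 'e': node 6→1 ·f
i=3 'b': node 1→4 ·f  ** P4@[3:3]
i=4 'd': node 4→5  ** P1@[3:4]
i=5 'b': node 5→4 ·f  ** P4@[5:5]
i=6 'e': node 4→1 ·f
i=7 'c': node 1→0 ·f
i=8 'e': node 0→1
i=9 'a': node 1→2
i=10 'c': node 2→3  ** P0@[8:10],P5@[9:10]
i=11 'b': node 3→4 ·f  ** P4@[11:11]
i=12 'c': node 4→0 ·f
i=13 'b': node 0→4  ** P4@[13:13]
i=14 'a': node 4→6 ·f
i=15 'c': node 6→12  ** P5@[14:15]
i=16 'c': node 12→0 ·f
i=17 'a': node 0→6
i=18 'd': node 6→0 ·f
i=19 'e': node 0→1
i=20 'a': node 1→2
i=21 'a': node 2→7 ·f  ** P3@[20:21]
i=22 'd': node 7→8
i=23 'e': node 8→1 ·f
i=24 'a': node 1→2
i=25 'c': node 2→3  ** P0@[23:25],P5@[24:25]
i=26 'a': node 3→6 ·f
i=27 'd': node 6→0 ·f
i=28 'e': node 0→1
i=29 'a': node 1→2
i=30 'c': node 2→3  ** P0@[28:30],P5@[29:30]
i=31 'd': node 3→0 ·f
i=32 'a': node 0→6
i=33 'c': node 6→12  ** P5@[32:33]
i=34 'd': node 12→0 ·f
i=35 'e': node 0→1
i=36 'c': node 1→0 ·f
i=37 'c': node 0→0
i=38 'c': node 0→0
i=39 'd': node 0→0
i=40 'a': node 0→6
i=41 'a': node 6→7  ** P3@[40:41]

All matches (sorted): [[0,4],[3,4],[4,1],[5,4],[10,0],[10,5],[11,4],[13,4],[15,5],[21,3],[25,0],[25,5],[30,0],[30,5],[33,5],[41,3]]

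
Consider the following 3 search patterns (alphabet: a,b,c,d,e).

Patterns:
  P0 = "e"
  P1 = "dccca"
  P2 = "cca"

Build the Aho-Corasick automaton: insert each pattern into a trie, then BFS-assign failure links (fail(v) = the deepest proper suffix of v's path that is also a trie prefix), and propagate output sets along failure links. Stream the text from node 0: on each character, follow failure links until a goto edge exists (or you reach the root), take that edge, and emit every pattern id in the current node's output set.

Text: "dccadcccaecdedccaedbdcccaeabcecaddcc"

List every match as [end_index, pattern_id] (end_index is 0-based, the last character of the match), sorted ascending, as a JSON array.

Build automaton:
Trie nodes:
  n0 'ε': c→7 d→2 e→1
  n1 'e': ·  ←P0
  n2 'd': c→3
  n3 'dc': c→4
  n4 'dcc': c→5
  n5 'dccc': a→6
  n6 'dccca': ·  ←P1
  n7 'c': c→8
  n8 'cc': a→9
  n9 'cca': ·  ←P2

BFS fail/out derivation:
  fail(1) 'e': from fail(0)=0 chase 'e': 0 ⇒ 0;  out={0}∪out(0)={0}
  fail(2) 'd': from fail(0)=0 chase 'd': 0 ⇒ 0;  out=∅∪out(0)=∅
  fail(7) 'c': from fail(0)=0 chase 'c': 0 ⇒ 0;  out=∅∪out(0)=∅
  fail(3) 'dc': from fail(2)=0 chase 'c': 0 ⇒ 7;  out=∅∪out(7)=∅
  fail(8) 'cc': from fail(7)=0 chase 'c': 0 ⇒ 7;  out=∅∪out(7)=∅
  fail(4) 'dcc': from fail(3)=7 chase 'c': 7 ⇒ 8;  out=∅∪out(8)=∅
  fail(9) 'cca': from fail(8)=7 chase 'a': 7→0 ⇒ 0;  out={2}∪out(0)={2}
  fail(5) 'dccc': from fail(4)=8 chase 'c': 8→7 ⇒ 8;  out=∅∪out(8)=∅
  fail(6) 'dccca': from fail(5)=8 chase 'a': 8 ⇒ 9;  out={1}∪out(9)={1,2}

Scan:
[0] read 'd'  n0⇒n2
[1] read 'c'  n2⇒n3
[2] read 'c'  n3⇒n4
[3] read 'a'  n4⇒n9 (fail-walked)  → match P2@[1:3]
[4] read 'd'  n9⇒n2 (fail-walked)
[5] read 'c'  n2⇒n3
[6] read 'c'  n3⇒n4
[7] read 'c'  n4⇒n5
[8] read 'a'  n5⇒n6  → match P1@[4:8],P2@[6:8]
[9] read 'e'  n6⇒n1 (fail-walked)  → match P0@[9:9]
[10] read 'c'  n1⇒n7 (fail-walked)
[11] read 'd'  n7⇒n2 (fail-walked)
[12] read 'e'  n2⇒n1 (fail-walked)  → match P0@[12:12]
[13] read 'd'  n1⇒n2 (fail-walked)
[14] read 'c'  n2⇒n3
[15] read 'c'  n3⇒n4
[16] read 'a'  n4⇒n9 (fail-walked)  → match P2@[14:16]
[17] read 'e'  n9⇒n1 (fail-walked)  → match P0@[17:17]
[18] read 'd'  n1⇒n2 (fail-walked)
[19] read 'b'  n2⇒n0 (fail-walked)
[20] read 'd'  n0⇒n2
[21] read 'c'  n2⇒n3
[22] read 'c'  n3⇒n4
[23] read 'c'  n4⇒n5
[24] read 'a'  n5⇒n6  → match P1@[20:24],P2@[22:24]
[25] read 'e'  n6⇒n1 (fail-walked)  → match P0@[25:25]
[26] read 'a'  n1⇒n0 (fail-walked)
[27] read 'b'  n0⇒n0
[28] read 'c'  n0⇒n7
[29] read 'e'  n7⇒n1 (fail-walked)  → match P0@[29:29]
[30] read 'c'  n1⇒n7 (fail-walked)
[31] read 'a'  n7⇒n0 (fail-walked)
[32] read 'd'  n0⇒n2
[33] read 'd'  n2⇒n2 (fail-walked)
[34] read 'c'  n2⇒n3
[35] read 'c'  n3⇒n4

All matches (sorted): [[3,2],[8,1],[8,2],[9,0],[12,0],[16,2],[17,0],[24,1],[24,2],[25,0],[29,0]]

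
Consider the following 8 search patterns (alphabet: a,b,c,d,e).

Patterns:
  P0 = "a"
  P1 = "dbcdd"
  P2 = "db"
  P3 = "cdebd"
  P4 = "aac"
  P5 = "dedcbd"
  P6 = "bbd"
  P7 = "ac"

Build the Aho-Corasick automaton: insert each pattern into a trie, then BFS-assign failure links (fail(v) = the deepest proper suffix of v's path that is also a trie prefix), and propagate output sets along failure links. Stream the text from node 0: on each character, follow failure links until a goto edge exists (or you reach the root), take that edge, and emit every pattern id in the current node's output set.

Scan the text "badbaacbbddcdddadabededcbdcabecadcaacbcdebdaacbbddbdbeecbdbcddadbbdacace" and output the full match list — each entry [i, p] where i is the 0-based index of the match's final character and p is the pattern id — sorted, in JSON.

Construct AC machine:
Trie nodes:
  n0 'ε': a→1 b→19 c→7 d→2
  n1 'a': a→12 c→22  [P0 ends]
  n2 'd': b→3 e→14
  n3 'db': c→4  [P2 ends]
  n4 'dbc': d→5
  n5 'dbcd': d→6
  n6 'dbcdd': ·  [P1 ends]
  n7 'c': d→8
  n8 'cd': e→9
  n9 'cde': b→10
  n10 'cdeb': d→11
  n11 'cdebd': ·  [P3 ends]
  n12 'aa': c→13
  n13 'aac': ·  [P4 ends]
  n14 'de': d→15
  n15 'ded': c→16
  n16 'dedc': b→17
  n17 'dedcb': d→18
  n18 'dedcbd': ·  [P5 ends]
  n19 'b': b→20
  n20 'bb': d→21
  n21 'bbd': ·  [P6 ends]
  n22 'ac': ·  [P7 ends]

Failure links (BFS by depth):
  n1('a'): parent n0 fail=0; on 'a' 0 → fail=0;  out {0}∪∅={0}
  n2('d'): parent n0 fail=0; on 'd' 0 → fail=0;  out ∅∪∅=∅
  n7('c'): parent n0 fail=0; on 'c' 0 → fail=0;  out ∅∪∅=∅
  n19('b'): parent n0 fail=0; on 'b' 0 → fail=0;  out ∅∪∅=∅
  n3('db'): parent n2 fail=0; on 'b' 0 → fail=19;  out {2}∪∅={2}
  n8('cd'): parent n7 fail=0; on 'd' 0 → fail=2;  out ∅∪∅=∅
  n12('aa'): parent n1 fail=0; on 'a' 0 → fail=1;  out ∅∪{0}={0}
  n14('de'): parent n2 fail=0; on 'e' 0 → fail=0;  out ∅∪∅=∅
  n20('bb'): parent n19 fail=0; on 'b' 0 → fail=19;  out ∅∪∅=∅
  n22('ac'): parent n1 fail=0; on 'c' 0 → fail=7;  out {7}∪∅={7}
  n4('dbc'): parent n3 fail=19; on 'c' 19→0 → fail=7;  out ∅∪∅=∅
  n9('cde'): parent n8 fail=2; on 'e' 2 → fail=14;  out ∅∪∅=∅
  n13('aac'): parent n12 fail=1; on 'c' 1 → fail=22;  out {4}∪{7}={4,7}
  n15('ded'): parent n14 fail=0; on 'd' 0 → fail=2;  out ∅∪∅=∅
  n21('bbd'): parent n20 fail=19; on 'd' 19→0 → fail=2;  out {6}∪∅={6}
  n5('dbcd'): parent n4 fail=7; on 'd' 7 → fail=8;  out ∅∪∅=∅
  n10('cdeb'): parent n9 fail=14; on 'b' 14→0 → fail=19;  out ∅∪∅=∅
  n16('dedc'): parent n15 fail=2; on 'c' 2→0 → fail=7;  out ∅∪∅=∅
  n6('dbcdd'): parent n5 fail=8; on 'd' 8→2→0 → fail=2;  out {1}∪∅={1}
  n11('cdebd'): parent n10 fail=19; on 'd' 19→0 → fail=2;  out {3}∪∅={3}
  n17('dedcb'): parent n16 fail=7; on 'b' 7→0 → fail=19;  out ∅∪∅=∅
  n18('dedcbd'): parent n17 fail=19; on 'd' 19→0 → fail=2;  out {5}∪∅={5}

Scan:
pos 0 'b': at 19
pos 1 'a': at 1 ·f  emit P0@[1:1]
pos 2 'd': at 2 ·f
pos 3 'b': at 3  emit P2@[2:3]
pos 4 'a': at 1 ·f  emit P0@[4:4]
pos 5 'a': at 12  emit P0@[5:5]
pos 6 'c': at 13  emit P4@[4:6],P7@[5:6]
pos 7 'b': at 19 ·f
pos 8 'b': at 20
pos 9 'd': at 21  emit P6@[7:9]
pos 10 'd': at 2 ·f
pos 11 'c': at 7 ·f
pos 12 'd': at 8
pos 13 'd': at 2 ·f
pos 14 'd': at 2 ·f
pos 15 'a': at 1 ·f  emit P0@[15:15]
pos 16 'd': at 2 ·f
pos 17 'a': at 1 ·f  emit P0@[17:17]
pos 18 'b': at 19 ·f
pos 19 'e': at 0 ·f
pos 20 'd': at 2
pos 21 'e': at 14
pos 22 'd': at 15
pos 23 'c': at 16
pos 24 'b': at 17
pos 25 'd': at 18  emit P5@[20:25]
pos 26 'c': at 7 ·f
pos 27 'a': at 1 ·f  emit P0@[27:27]
pos 28 'b': at 19 ·f
pos 29 'e': at 0 ·f
pos 30 'c': at 7
pos 31 'a': at 1 ·f  emit P0@[31:31]
pos 32 'd': at 2 ·f
pos 33 'c': at 7 ·f
pos 34 'a': at 1 ·f  emit P0@[34:34]
pos 35 'a': at 12  emit P0@[35:35]
pos 36 'c': at 13  emit P4@[34:36],P7@[35:36]
pos 37 'b': at 19 ·f
pos 38 'c': at 7 ·f
pos 39 'd': at 8
pos 40 'e': at 9
pos 41 'b': at 10
pos 42 'd': at 11  emit P3@[38:42]
pos 43 'a': at 1 ·f  emit P0@[43:43]
pos 44 'a': at 12  emit P0@[44:44]
pos 45 'c': at 13  emit P4@[43:45],P7@[44:45]
pos 46 'b': at 19 ·f
pos 47 'b': at 20
pos 48 'd': at 21  emit P6@[46:48]
pos 49 'd': at 2 ·f
pos 50 'b': at 3  emit P2@[49:50]
pos 51 'd': at 2 ·f
pos 52 'b': at 3  emit P2@[51:52]
pos 53 'e': at 0 ·f
pos 54 'e': at 0
pos 55 'c': at 7
pos 56 'b': at 19 ·f
pos 57 'd': at 2 ·f
pos 58 'b': at 3  emit P2@[57:58]
pos 59 'c': at 4
pos 60 'd': at 5
pos 61 'd': at 6  emit P1@[57:61]
pos 62 'a': at 1 ·f  emit P0@[62:62]
pos 63 'd': at 2 ·f
pos 64 'b': at 3  emit P2@[63:64]
pos 65 'b': at 20 ·f
pos 66 'd': at 21  emit P6@[64:66]
pos 67 'a': at 1 ·f  emit P0@[67:67]
pos 68 'c': at 22  emit P7@[67:68]
pos 69 'a': at 1 ·f  emit P0@[69:69]
pos 70 'c': at 22  emit P7@[69:70]
pos 71 'e': at 0 ·f

All matches (sorted): [[1,0],[3,2],[4,0],[5,0],[6,4],[6,7],[9,6],[15,0],[17,0],[25,5],[27,0],[31,0],[34,0],[35,0],[36,4],[36,7],[42,3],[43,0],[44,0],[45,4],[45,7],[48,6],[50,2],[52,2],[58,2],[61,1],[62,0],[64,2],[66,6],[67,0],[68,7],[69,0],[70,7]]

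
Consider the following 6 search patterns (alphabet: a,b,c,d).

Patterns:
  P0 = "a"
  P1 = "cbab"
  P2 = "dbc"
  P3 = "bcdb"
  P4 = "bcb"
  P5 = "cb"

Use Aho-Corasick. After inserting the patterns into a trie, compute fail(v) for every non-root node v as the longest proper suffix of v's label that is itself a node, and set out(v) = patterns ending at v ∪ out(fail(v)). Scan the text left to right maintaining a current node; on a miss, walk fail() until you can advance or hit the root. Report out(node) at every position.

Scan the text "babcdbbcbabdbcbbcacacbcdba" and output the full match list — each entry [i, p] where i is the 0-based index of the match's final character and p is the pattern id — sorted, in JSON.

Build automaton:
Trie nodes:
  n0 'ε': a→1 b→9 c→2 d→6
  n1 'a': ·  [P0 ends]
  n2 'c': b→3
  n3 'cb': a→4  [P5 ends]
  n4 'cba': b→5
  n5 'cbab': ·  [P1 ends]
  n6 'd': b→7
  n7 'db': c→8
  n8 'dbc': ·  [P2 ends]
  n9 'b': c→10
  n10 'bc': b→13 d→11
  n11 'bcd': b→12
  n12 'bcdb': ·  [P3 ends]
  n13 'bcb': ·  [P4 ends]

BFS fail/out derivation:
  fail(1) 'a': from fail(0)=0 chase 'a': 0 ⇒ 0;  out={0}∪out(0)={0}
  fail(2) 'c': from fail(0)=0 chase 'c': 0 ⇒ 0;  out=∅∪out(0)=∅
  fail(6) 'd': from fail(0)=0 chase 'd': 0 ⇒ 0;  out=∅∪out(0)=∅
  fail(9) 'b': from fail(0)=0 chase 'b': 0 ⇒ 0;  out=∅∪out(0)=∅
  fail(3) 'cb': from fail(2)=0 chase 'b': 0 ⇒ 9;  out={5}∪out(9)={5}
  fail(7) 'db': from fail(6)=0 chase 'b': 0 ⇒ 9;  out=∅∪out(9)=∅
  fail(10) 'bc': from fail(9)=0 chase 'c': 0 ⇒ 2;  out=∅∪out(2)=∅
  fail(4) 'cba': from fail(3)=9 chase 'a': 9→0 ⇒ 1;  out=∅∪out(1)={0}
  fail(8) 'dbc': from fail(7)=9 chase 'c': 9 ⇒ 10;  out={2}∪out(10)={2}
  fail(11) 'bcd': from fail(10)=2 chase 'd': 2→0 ⇒ 6;  out=∅∪out(6)=∅
  fail(13) 'bcb': from fail(10)=2 chase 'b': 2 ⇒ 3;  out={4}∪out(3)={4,5}
  fail(5) 'cbab': from fail(4)=1 chase 'b': 1→0 ⇒ 9;  out={1}∪out(9)={1}
  fail(12) 'bcdb': from fail(11)=6 chase 'b': 6 ⇒ 7;  out={3}∪out(7)={3}

Scan:
i=0 'b': node 0→9
i=1 'a': node 9→1 (via fail)  → match P0@[1:1]
i=2 'b': node 1→9 (via fail)
i=3 'c': node 9→10
i=4 'd': node 10→11
i=5 'b': node 11→12  → match P3@[2:5]
i=6 'b': node 12→9 (via fail)
i=7 'c': node 9→10
i=8 'b': node 10→13  → match P4@[6:8],P5@[7:8]
i=9 'a': node 13→4 (via fail)  → match P0@[9:9]
i=10 'b': node 4→5  → match P1@[7:10]
i=11 'd': node 5→6 (via fail)
i=12 'b': node 6→7
i=13 'c': node 7→8  → match P2@[11:13]
i=14 'b': node 8→13 (via fail)  → match P4@[12:14],P5@[13:14]
i=15 'b': node 13→9 (via fail)
i=16 'c': node 9→10
i=17 'a': node 10→1 (via fail)  → match P0@[17:17]
i=18 'c': node 1→2 (via fail)
i=19 'a': node 2→1 (via fail)  → match P0@[19:19]
i=20 'c': node 1→2 (via fail)
i=21 'b': node 2→3  → match P5@[20:21]
i=22 'c': node 3→10 (via fail)
i=23 'd': node 10→11
i=24 'b': node 11→12  → match P3@[21:24]
i=25 'a': node 12→1 (via fail)  → match P0@[25:25]

All matches (sorted): [[1,0],[5,3],[8,4],[8,5],[9,0],[10,1],[13,2],[14,4],[14,5],[17,0],[19,0],[21,5],[24,3],[25,0]]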